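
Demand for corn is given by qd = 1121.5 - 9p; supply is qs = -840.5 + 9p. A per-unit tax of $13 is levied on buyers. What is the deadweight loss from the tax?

Deadweight loss = 380.25

Pre-tax equilibrium: p* = 109, q* = 140.5.
Tax on buyers shifts demand to qd = 1121.5 − 9(p + 13) = 1004.5 - 9p.
1004.5 - 9p = -840.5 + 9p gives seller price ps = 102.5; buyers pay pb = 102.5 + 13 = 115.5.
New quantity: q = 1121.5 − 9(115.5) = 82.
DWL = ½ × 13 × (140.5 − 82) = 380.25.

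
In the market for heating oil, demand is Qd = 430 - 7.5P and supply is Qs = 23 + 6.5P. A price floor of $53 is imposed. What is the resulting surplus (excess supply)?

Equilibrium price would be P* = 407/14, so the floor at 53 binds.
At P = 53: Qd = 32.5, Qs = 367.5.
Surplus = 367.5 − 32.5 = 335.

Surplus = 335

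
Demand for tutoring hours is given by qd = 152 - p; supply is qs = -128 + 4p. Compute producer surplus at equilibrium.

Equilibrium: 152 - p = -128 + 4p gives p* = 56, q* = 96.
Supply starts at p = 32 (where qs = 0).
PS = ½(56 − 32)(96) = 1152.

Producer surplus = 1152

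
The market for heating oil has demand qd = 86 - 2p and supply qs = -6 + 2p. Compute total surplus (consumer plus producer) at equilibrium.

Equilibrium: 86 - 2p = -6 + 2p gives p* = 23, q* = 40.
Demand choke price: p = 43; supply starts at p = 3.
CS = ½(43 − 23)(40) = 400; PS = ½(23 − 3)(40) = 400.

Total surplus = 800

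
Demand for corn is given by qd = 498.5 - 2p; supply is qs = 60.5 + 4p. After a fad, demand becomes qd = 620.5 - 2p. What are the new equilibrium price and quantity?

Original equilibrium: p* = 73, q* = 352.5.
New equilibrium: 620.5 - 2p = 60.5 + 4p, so 560 = 6p and p' = 280/3; q' = 620.5 − 2(280/3) = 2603/6.

p' = 280/3, q' = 2603/6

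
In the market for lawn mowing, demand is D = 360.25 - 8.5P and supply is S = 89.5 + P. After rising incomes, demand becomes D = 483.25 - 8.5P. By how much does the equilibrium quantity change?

Original equilibrium: P* = 28.5, Q* = 118.
New equilibrium: 483.25 - 8.5P = 89.5 + P, so 393.75 = 9.5P and P' = 1575/38; Q' = 483.25 − 8.5(1575/38) = 2488/19.
Change in quantity: 2488/19 − 118 = 246/19.

ΔQ = 246/19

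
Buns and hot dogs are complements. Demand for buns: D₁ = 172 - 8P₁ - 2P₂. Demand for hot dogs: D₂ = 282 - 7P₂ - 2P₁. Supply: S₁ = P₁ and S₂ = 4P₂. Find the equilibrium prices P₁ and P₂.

Market 1: 172 - 8P₁ - 2P₂ = P₁ → 9P₁ + 2P₂ = 172.
Market 2: 11P₂ + 2P₁ = 282.
Eliminating P₂: 11×(1) − 2×(2) gives 95P₁ = 1328, so P₁ = 1328/95.
Back-substitute into (2): P₂ = (282 − 2×1328/95) / 11 = 2194/95.

P₁ = 1328/95, P₂ = 2194/95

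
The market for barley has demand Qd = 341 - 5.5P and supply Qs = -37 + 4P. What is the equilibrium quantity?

Q* = 2321/19

Set Qd = Qs: 341 - 5.5P = -37 + 4P.
378 = 9.5P, so P* = 756/19.
Q* = 341 − 5.5(756/19) = 2321/19.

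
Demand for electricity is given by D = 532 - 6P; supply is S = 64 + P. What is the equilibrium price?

P* = 468/7

Set D = S: 532 - 6P = 64 + P.
468 = 7P, so P* = 468/7.
Q* = 532 − 6(468/7) = 916/7.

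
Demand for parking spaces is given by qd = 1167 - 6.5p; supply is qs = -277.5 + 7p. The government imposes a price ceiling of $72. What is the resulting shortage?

Equilibrium price would be p* = 107, so the ceiling at 72 binds.
At p = 72: qd = 1167 − 6.5(72) = 699, qs = -277.5 + 7(72) = 226.5.
Shortage = 699 − 226.5 = 472.5.

Shortage = 472.5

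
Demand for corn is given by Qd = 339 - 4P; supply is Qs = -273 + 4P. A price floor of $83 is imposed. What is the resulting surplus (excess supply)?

Equilibrium price would be P* = 76.5, so the floor at 83 binds.
At P = 83: Qd = 7, Qs = 59.
Surplus = 59 − 7 = 52.

Surplus = 52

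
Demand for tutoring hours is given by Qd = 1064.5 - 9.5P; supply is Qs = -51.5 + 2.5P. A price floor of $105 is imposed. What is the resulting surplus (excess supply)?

Equilibrium price would be P* = 93, so the floor at 105 binds.
At P = 105: Qd = 67, Qs = 211.
Surplus = 211 − 67 = 144.

Surplus = 144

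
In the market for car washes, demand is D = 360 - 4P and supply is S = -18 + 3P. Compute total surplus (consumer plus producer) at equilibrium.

Equilibrium: 360 - 4P = -18 + 3P gives P* = 54, Q* = 144.
Demand choke price: P = 90; supply starts at P = 6.
CS = ½(90 − 54)(144) = 2592; PS = ½(54 − 6)(144) = 3456.

Total surplus = 6048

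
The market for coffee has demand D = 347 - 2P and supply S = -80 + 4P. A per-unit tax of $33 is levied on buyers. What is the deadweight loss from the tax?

Deadweight loss = 726

Pre-tax equilibrium: P* = 427/6, Q* = 614/3.
Tax on buyers shifts demand to D = 347 − 2(P + 33) = 281 - 2P.
281 - 2P = -80 + 4P gives seller price Ps = 361/6; buyers pay Pb = 361/6 + 33 = 559/6.
New quantity: Q = 347 − 2(559/6) = 482/3.
DWL = ½ × 33 × (614/3 − 482/3) = 726.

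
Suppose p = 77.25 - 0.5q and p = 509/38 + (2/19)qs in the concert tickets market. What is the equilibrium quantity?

Set the two price expressions equal: 77.25 - 0.5q = 509/38 + (2/19)q.
4853/76 = (23/38)q, so q* = 105.5.
p* = 77.25 − (0.5)(105.5) = 24.5.

q* = 105.5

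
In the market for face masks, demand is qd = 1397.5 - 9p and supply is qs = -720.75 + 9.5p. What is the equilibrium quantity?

q* = 367

Set qd = qs: 1397.5 - 9p = -720.75 + 9.5p.
2118.25 = 18.5p, so p* = 114.5.
q* = 1397.5 − 9(114.5) = 367.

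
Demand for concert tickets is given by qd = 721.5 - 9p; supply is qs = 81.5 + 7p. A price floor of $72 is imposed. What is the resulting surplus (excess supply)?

Surplus = 512

Equilibrium price would be p* = 40, so the floor at 72 binds.
At p = 72: qd = 73.5, qs = 585.5.
Surplus = 585.5 − 73.5 = 512.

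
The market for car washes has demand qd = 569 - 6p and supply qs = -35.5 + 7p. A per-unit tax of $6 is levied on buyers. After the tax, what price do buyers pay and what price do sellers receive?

Pre-tax equilibrium: p* = 46.5, q* = 290.
Tax on buyers shifts demand to qd = 569 − 6(p + 6) = 533 - 6p.
533 - 6p = -35.5 + 7p gives seller price ps = 1137/26; buyers pay pb = 1137/26 + 6 = 1293/26.
New quantity: q = 569 − 6(1293/26) = 3518/13.

Buyers pay 1293/26, sellers receive 1137/26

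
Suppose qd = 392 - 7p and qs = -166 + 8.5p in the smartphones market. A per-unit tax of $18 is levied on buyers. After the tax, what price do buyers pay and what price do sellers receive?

Buyers pay 1422/31, sellers receive 864/31

Pre-tax equilibrium: p* = 36, q* = 140.
Tax on buyers shifts demand to qd = 392 − 7(p + 18) = 266 - 7p.
266 - 7p = -166 + 8.5p gives seller price ps = 864/31; buyers pay pb = 864/31 + 18 = 1422/31.
New quantity: q = 392 − 7(1422/31) = 2198/31.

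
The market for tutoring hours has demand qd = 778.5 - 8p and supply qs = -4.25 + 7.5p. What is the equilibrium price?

p* = 50.5

Set qd = qs: 778.5 - 8p = -4.25 + 7.5p.
782.75 = 15.5p, so p* = 50.5.
q* = 778.5 − 8(50.5) = 374.5.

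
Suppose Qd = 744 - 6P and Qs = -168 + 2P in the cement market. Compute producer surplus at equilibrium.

Equilibrium: 744 - 6P = -168 + 2P gives P* = 114, Q* = 60.
Supply starts at P = 84 (where Qs = 0).
PS = ½(114 − 84)(60) = 900.

Producer surplus = 900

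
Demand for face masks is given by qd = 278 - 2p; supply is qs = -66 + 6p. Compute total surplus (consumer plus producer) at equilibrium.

Total surplus = 12288

Equilibrium: 278 - 2p = -66 + 6p gives p* = 43, q* = 192.
Demand choke price: p = 139; supply starts at p = 11.
CS = ½(139 − 43)(192) = 9216; PS = ½(43 − 11)(192) = 3072.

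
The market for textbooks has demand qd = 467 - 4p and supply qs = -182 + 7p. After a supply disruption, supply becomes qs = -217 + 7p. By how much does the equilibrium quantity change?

Δq = -140/11

Original equilibrium: p* = 59, q* = 231.
New equilibrium: 467 - 4p = -217 + 7p, so 684 = 11p and p' = 684/11; q' = 467 − 4(684/11) = 2401/11.
Change in quantity: 2401/11 − 231 = -140/11.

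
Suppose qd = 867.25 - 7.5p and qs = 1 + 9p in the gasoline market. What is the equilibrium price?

p* = 52.5

Set qd = qs: 867.25 - 7.5p = 1 + 9p.
866.25 = 16.5p, so p* = 52.5.
q* = 867.25 − 7.5(52.5) = 473.5.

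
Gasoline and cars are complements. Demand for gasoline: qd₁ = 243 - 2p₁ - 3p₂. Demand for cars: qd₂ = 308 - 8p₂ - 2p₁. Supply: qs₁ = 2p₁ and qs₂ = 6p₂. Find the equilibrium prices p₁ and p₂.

p₁ = 49.56, p₂ = 14.92

Market 1: 243 - 2p₁ - 3p₂ = 2p₁ → 4p₁ + 3p₂ = 243.
Market 2: 14p₂ + 2p₁ = 308.
Eliminating p₂: 14×(1) − 3×(2) gives 50p₁ = 2478, so p₁ = 49.56.
Back-substitute into (2): p₂ = (308 − 2×49.56) / 14 = 14.92.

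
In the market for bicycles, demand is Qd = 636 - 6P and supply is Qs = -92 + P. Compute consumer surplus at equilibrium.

Equilibrium: 636 - 6P = -92 + P gives P* = 104, Q* = 12.
Demand choke price (Qd = 0): P = 106.
CS = ½(106 − 104)(12) = 12.

Consumer surplus = 12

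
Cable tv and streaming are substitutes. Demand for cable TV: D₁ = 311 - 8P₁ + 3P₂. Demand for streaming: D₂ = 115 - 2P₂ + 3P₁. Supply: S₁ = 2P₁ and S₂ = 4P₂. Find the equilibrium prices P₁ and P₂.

Market 1: 311 - 8P₁ + 3P₂ = 2P₁ → 10P₁ - 3P₂ = 311.
Market 2: 6P₂ - 3P₁ = 115.
Eliminating P₂: 6×(1) + 3×(2) gives 51P₁ = 2211, so P₁ = 737/17.
Back-substitute into (2): P₂ = (115 + 3×737/17) / 6 = 2083/51.

P₁ = 737/17, P₂ = 2083/51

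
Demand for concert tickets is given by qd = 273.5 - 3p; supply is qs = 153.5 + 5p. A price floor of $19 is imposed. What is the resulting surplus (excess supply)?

Equilibrium price would be p* = 15, so the floor at 19 binds.
At p = 19: qd = 216.5, qs = 248.5.
Surplus = 248.5 − 216.5 = 32.

Surplus = 32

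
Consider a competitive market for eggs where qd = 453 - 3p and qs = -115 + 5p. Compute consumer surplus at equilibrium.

Equilibrium: 453 - 3p = -115 + 5p gives p* = 71, q* = 240.
Demand choke price (qd = 0): p = 151.
CS = ½(151 − 71)(240) = 9600.

Consumer surplus = 9600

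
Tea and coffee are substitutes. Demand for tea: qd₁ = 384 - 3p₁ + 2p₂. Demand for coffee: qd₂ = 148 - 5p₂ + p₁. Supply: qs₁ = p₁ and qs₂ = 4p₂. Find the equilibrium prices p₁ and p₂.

Market 1: 384 - 3p₁ + 2p₂ = p₁ → 4p₁ - 2p₂ = 384.
Market 2: 9p₂ - p₁ = 148.
Eliminating p₂: 9×(1) + 2×(2) gives 34p₁ = 3752, so p₁ = 1876/17.
Back-substitute into (2): p₂ = (148 + 1×1876/17) / 9 = 488/17.

p₁ = 1876/17, p₂ = 488/17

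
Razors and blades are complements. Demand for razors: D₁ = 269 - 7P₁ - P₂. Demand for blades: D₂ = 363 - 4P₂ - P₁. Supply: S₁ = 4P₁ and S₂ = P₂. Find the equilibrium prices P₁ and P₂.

Market 1: 269 - 7P₁ - P₂ = 4P₁ → 11P₁ + P₂ = 269.
Market 2: 5P₂ + P₁ = 363.
Eliminating P₂: 5×(1) − 1×(2) gives 54P₁ = 982, so P₁ = 491/27.
Back-substitute into (2): P₂ = (363 − 1×491/27) / 5 = 1862/27.

P₁ = 491/27, P₂ = 1862/27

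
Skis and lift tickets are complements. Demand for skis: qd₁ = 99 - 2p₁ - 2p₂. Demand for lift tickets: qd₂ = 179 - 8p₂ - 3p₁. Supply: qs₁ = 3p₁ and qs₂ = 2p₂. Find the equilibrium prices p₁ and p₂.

Market 1: 99 - 2p₁ - 2p₂ = 3p₁ → 5p₁ + 2p₂ = 99.
Market 2: 10p₂ + 3p₁ = 179.
Eliminating p₂: 10×(1) − 2×(2) gives 44p₁ = 632, so p₁ = 158/11.
Back-substitute into (2): p₂ = (179 − 3×158/11) / 10 = 299/22.

p₁ = 158/11, p₂ = 299/22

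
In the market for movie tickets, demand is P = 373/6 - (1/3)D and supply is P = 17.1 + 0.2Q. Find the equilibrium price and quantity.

Set the two price expressions equal: 373/6 - (1/3)Q = 17.1 + 0.2Q.
676/15 = (8/15)Q, so Q* = 84.5.
P* = 373/6 − (1/3)(84.5) = 34.

P* = 34, Q* = 84.5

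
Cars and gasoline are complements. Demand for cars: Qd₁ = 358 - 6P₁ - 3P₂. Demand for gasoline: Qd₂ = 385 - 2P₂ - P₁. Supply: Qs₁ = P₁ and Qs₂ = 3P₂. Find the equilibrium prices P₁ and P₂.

Market 1: 358 - 6P₁ - 3P₂ = P₁ → 7P₁ + 3P₂ = 358.
Market 2: 5P₂ + P₁ = 385.
Eliminating P₂: 5×(1) − 3×(2) gives 32P₁ = 635, so P₁ = 19.84375.
Back-substitute into (2): P₂ = (385 − 1×19.84375) / 5 = 73.03125.

P₁ = 19.84375, P₂ = 73.03125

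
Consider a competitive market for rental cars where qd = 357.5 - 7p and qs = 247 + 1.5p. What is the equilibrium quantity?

q* = 266.5

Set qd = qs: 357.5 - 7p = 247 + 1.5p.
110.5 = 8.5p, so p* = 13.
q* = 357.5 − 7(13) = 266.5.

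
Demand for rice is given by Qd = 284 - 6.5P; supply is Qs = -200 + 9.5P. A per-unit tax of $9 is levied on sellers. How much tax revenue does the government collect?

Tax revenue = 473.765625

Pre-tax equilibrium: P* = 30.25, Q* = 87.375.
Tax on sellers shifts supply to Qs = -200 + 9.5(P − 9) = -285.5 + 9.5P.
284 - 6.5P = -285.5 + 9.5P gives buyer price Pb = 35.59375; sellers receive Ps = 35.59375 − 9 = 26.59375.
New quantity: Q = 284 − 6.5(35.59375) = 52.640625.
Revenue = 9 × 52.640625 = 473.765625.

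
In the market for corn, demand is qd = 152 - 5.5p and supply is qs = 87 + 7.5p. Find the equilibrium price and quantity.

p* = 5, q* = 124.5

Set qd = qs: 152 - 5.5p = 87 + 7.5p.
65 = 13p, so p* = 5.
q* = 152 − 5.5(5) = 124.5.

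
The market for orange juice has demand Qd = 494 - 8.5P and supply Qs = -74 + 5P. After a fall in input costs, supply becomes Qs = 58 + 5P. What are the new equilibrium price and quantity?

Original equilibrium: P* = 1136/27, Q* = 3682/27.
New equilibrium: 494 - 8.5P = 58 + 5P, so 436 = 13.5P and P' = 872/27; Q' = 494 − 8.5(872/27) = 5926/27.

P' = 872/27, Q' = 5926/27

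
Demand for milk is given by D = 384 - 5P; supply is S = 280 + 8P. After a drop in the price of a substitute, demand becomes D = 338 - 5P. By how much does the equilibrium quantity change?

ΔQ = -368/13

Original equilibrium: P* = 8, Q* = 344.
New equilibrium: 338 - 5P = 280 + 8P, so 58 = 13P and P' = 58/13; Q' = 338 − 5(58/13) = 4104/13.
Change in quantity: 4104/13 − 344 = -368/13.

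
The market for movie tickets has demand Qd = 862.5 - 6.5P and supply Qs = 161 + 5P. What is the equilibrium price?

P* = 61

Set Qd = Qs: 862.5 - 6.5P = 161 + 5P.
701.5 = 11.5P, so P* = 61.
Q* = 862.5 − 6.5(61) = 466.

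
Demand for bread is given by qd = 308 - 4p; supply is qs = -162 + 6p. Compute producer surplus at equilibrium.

Equilibrium: 308 - 4p = -162 + 6p gives p* = 47, q* = 120.
Supply starts at p = 27 (where qs = 0).
PS = ½(47 − 27)(120) = 1200.

Producer surplus = 1200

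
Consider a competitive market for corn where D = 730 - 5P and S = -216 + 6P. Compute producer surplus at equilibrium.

Producer surplus = 7500

Equilibrium: 730 - 5P = -216 + 6P gives P* = 86, Q* = 300.
Supply starts at P = 36 (where S = 0).
PS = ½(86 − 36)(300) = 7500.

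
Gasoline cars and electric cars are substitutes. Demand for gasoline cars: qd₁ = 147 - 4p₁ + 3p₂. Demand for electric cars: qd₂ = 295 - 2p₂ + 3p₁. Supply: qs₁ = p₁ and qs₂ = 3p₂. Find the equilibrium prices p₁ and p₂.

Market 1: 147 - 4p₁ + 3p₂ = p₁ → 5p₁ - 3p₂ = 147.
Market 2: 5p₂ - 3p₁ = 295.
Eliminating p₂: 5×(1) + 3×(2) gives 16p₁ = 1620, so p₁ = 101.25.
Back-substitute into (2): p₂ = (295 + 3×101.25) / 5 = 119.75.

p₁ = 101.25, p₂ = 119.75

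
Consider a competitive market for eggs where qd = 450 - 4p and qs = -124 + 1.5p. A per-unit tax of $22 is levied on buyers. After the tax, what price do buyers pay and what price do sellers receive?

Pre-tax equilibrium: p* = 1148/11, q* = 358/11.
Tax on buyers shifts demand to qd = 450 − 4(p + 22) = 362 - 4p.
362 - 4p = -124 + 1.5p gives seller price ps = 972/11; buyers pay pb = 972/11 + 22 = 1214/11.
New quantity: q = 450 − 4(1214/11) = 94/11.

Buyers pay 1214/11, sellers receive 972/11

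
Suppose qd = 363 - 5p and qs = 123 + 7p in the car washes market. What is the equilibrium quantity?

Set qd = qs: 363 - 5p = 123 + 7p.
240 = 12p, so p* = 20.
q* = 363 − 5(20) = 263.

q* = 263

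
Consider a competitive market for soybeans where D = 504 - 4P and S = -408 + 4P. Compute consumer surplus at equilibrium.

Equilibrium: 504 - 4P = -408 + 4P gives P* = 114, Q* = 48.
Demand choke price (D = 0): P = 126.
CS = ½(126 − 114)(48) = 288.

Consumer surplus = 288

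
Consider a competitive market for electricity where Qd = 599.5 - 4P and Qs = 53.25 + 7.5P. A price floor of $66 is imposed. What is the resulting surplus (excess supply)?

Surplus = 212.75

Equilibrium price would be P* = 47.5, so the floor at 66 binds.
At P = 66: Qd = 335.5, Qs = 548.25.
Surplus = 548.25 − 335.5 = 212.75.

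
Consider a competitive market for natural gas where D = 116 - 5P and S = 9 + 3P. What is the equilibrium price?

Set D = S: 116 - 5P = 9 + 3P.
107 = 8P, so P* = 13.375.
Q* = 116 − 5(13.375) = 49.125.

P* = 13.375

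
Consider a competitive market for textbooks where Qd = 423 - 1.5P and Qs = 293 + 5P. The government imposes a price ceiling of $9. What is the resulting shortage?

Equilibrium price would be P* = 20, so the ceiling at 9 binds.
At P = 9: Qd = 423 − 1.5(9) = 409.5, Qs = 293 + 5(9) = 338.
Shortage = 409.5 − 338 = 71.5.

Shortage = 71.5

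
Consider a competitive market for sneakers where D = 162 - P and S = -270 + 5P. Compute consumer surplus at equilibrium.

Consumer surplus = 4050

Equilibrium: 162 - P = -270 + 5P gives P* = 72, Q* = 90.
Demand choke price (D = 0): P = 162.
CS = ½(162 − 72)(90) = 4050.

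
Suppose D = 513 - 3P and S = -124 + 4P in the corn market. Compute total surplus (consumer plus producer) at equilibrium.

Total surplus = 16800

Equilibrium: 513 - 3P = -124 + 4P gives P* = 91, Q* = 240.
Demand choke price: P = 171; supply starts at P = 31.
CS = ½(171 − 91)(240) = 9600; PS = ½(91 − 31)(240) = 7200.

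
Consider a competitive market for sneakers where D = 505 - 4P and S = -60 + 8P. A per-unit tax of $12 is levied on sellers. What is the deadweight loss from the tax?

Deadweight loss = 192

Pre-tax equilibrium: P* = 565/12, Q* = 950/3.
Tax on sellers shifts supply to S = -60 + 8(P − 12) = -156 + 8P.
505 - 4P = -156 + 8P gives buyer price Pb = 661/12; sellers receive Ps = 661/12 − 12 = 517/12.
New quantity: Q = 505 − 4(661/12) = 854/3.
DWL = ½ × 12 × (950/3 − 854/3) = 192.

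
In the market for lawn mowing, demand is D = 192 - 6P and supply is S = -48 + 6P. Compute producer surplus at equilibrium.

Equilibrium: 192 - 6P = -48 + 6P gives P* = 20, Q* = 72.
Supply starts at P = 8 (where S = 0).
PS = ½(20 − 8)(72) = 432.

Producer surplus = 432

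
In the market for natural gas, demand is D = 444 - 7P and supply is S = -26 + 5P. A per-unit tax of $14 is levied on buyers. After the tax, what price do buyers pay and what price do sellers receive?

Buyers pay $45, sellers receive $31

Pre-tax equilibrium: P* = 235/6, Q* = 1019/6.
Tax on buyers shifts demand to D = 444 − 7(P + 14) = 346 - 7P.
346 - 7P = -26 + 5P gives seller price Ps = 31; buyers pay Pb = 31 + 14 = 45.
New quantity: Q = 444 − 7(45) = 129.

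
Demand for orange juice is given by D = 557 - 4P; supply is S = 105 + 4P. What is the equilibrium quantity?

Q* = 331

Set D = S: 557 - 4P = 105 + 4P.
452 = 8P, so P* = 56.5.
Q* = 557 − 4(56.5) = 331.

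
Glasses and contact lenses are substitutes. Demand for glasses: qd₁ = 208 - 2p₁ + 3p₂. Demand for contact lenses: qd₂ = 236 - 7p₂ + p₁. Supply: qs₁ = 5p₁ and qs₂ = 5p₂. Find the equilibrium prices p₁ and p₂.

Market 1: 208 - 2p₁ + 3p₂ = 5p₁ → 7p₁ - 3p₂ = 208.
Market 2: 12p₂ - p₁ = 236.
Eliminating p₂: 12×(1) + 3×(2) gives 81p₁ = 3204, so p₁ = 356/9.
Back-substitute into (2): p₂ = (236 + 1×356/9) / 12 = 620/27.

p₁ = 356/9, p₂ = 620/27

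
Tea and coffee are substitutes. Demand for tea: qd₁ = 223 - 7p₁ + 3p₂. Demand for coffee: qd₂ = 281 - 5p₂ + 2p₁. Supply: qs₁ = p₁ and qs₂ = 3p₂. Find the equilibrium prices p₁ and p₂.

p₁ = 2627/58, p₂ = 1347/29

Market 1: 223 - 7p₁ + 3p₂ = p₁ → 8p₁ - 3p₂ = 223.
Market 2: 8p₂ - 2p₁ = 281.
Eliminating p₂: 8×(1) + 3×(2) gives 58p₁ = 2627, so p₁ = 2627/58.
Back-substitute into (2): p₂ = (281 + 2×2627/58) / 8 = 1347/29.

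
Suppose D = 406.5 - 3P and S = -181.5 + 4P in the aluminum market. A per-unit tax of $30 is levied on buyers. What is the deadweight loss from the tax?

Pre-tax equilibrium: P* = 84, Q* = 154.5.
Tax on buyers shifts demand to D = 406.5 − 3(P + 30) = 316.5 - 3P.
316.5 - 3P = -181.5 + 4P gives seller price Ps = 498/7; buyers pay Pb = 498/7 + 30 = 708/7.
New quantity: Q = 406.5 − 3(708/7) = 1443/14.
DWL = ½ × 30 × (154.5 − 1443/14) = 5400/7.

Deadweight loss = 5400/7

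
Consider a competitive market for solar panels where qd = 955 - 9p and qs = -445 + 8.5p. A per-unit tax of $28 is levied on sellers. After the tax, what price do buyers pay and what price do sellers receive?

Pre-tax equilibrium: p* = 80, q* = 235.
Tax on sellers shifts supply to qs = -445 + 8.5(p − 28) = -683 + 8.5p.
955 - 9p = -683 + 8.5p gives buyer price pb = 93.6; sellers receive ps = 93.6 − 28 = 65.6.
New quantity: q = 955 − 9(93.6) = 112.6.

Buyers pay $93.6, sellers receive $65.6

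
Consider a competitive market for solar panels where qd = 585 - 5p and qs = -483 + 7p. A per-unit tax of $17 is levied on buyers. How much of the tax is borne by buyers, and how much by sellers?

Buyers bear 119/12, sellers bear 85/12

Pre-tax equilibrium: p* = 89, q* = 140.
Tax on buyers shifts demand to qd = 585 − 5(p + 17) = 500 - 5p.
500 - 5p = -483 + 7p gives seller price ps = 983/12; buyers pay pb = 983/12 + 17 = 1187/12.
New quantity: q = 585 − 5(1187/12) = 1085/12.
Buyer burden = 1187/12 − 89 = 119/12; seller burden = 89 − 983/12 = 85/12.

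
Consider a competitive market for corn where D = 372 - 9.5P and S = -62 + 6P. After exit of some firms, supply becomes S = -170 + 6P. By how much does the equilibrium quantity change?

Original equilibrium: P* = 28, Q* = 106.
New equilibrium: 372 - 9.5P = -170 + 6P, so 542 = 15.5P and P' = 1084/31; Q' = 372 − 9.5(1084/31) = 1234/31.
Change in quantity: 1234/31 − 106 = -2052/31.

ΔQ = -2052/31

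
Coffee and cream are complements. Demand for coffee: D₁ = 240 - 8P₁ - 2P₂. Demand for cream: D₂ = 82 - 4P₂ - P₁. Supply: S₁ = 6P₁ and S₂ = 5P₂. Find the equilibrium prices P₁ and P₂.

Market 1: 240 - 8P₁ - 2P₂ = 6P₁ → 14P₁ + 2P₂ = 240.
Market 2: 9P₂ + P₁ = 82.
Eliminating P₂: 9×(1) − 2×(2) gives 124P₁ = 1996, so P₁ = 499/31.
Back-substitute into (2): P₂ = (82 − 1×499/31) / 9 = 227/31.

P₁ = 499/31, P₂ = 227/31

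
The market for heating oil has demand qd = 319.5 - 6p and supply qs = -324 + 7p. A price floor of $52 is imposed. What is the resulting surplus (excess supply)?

Equilibrium price would be p* = 49.5, so the floor at 52 binds.
At p = 52: qd = 7.5, qs = 40.
Surplus = 40 − 7.5 = 32.5.

Surplus = 32.5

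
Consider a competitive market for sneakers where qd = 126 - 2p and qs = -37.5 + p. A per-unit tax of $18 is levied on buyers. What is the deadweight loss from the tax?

Pre-tax equilibrium: p* = 54.5, q* = 17.
Tax on buyers shifts demand to qd = 126 − 2(p + 18) = 90 - 2p.
90 - 2p = -37.5 + p gives seller price ps = 42.5; buyers pay pb = 42.5 + 18 = 60.5.
New quantity: q = 126 − 2(60.5) = 5.
DWL = ½ × 18 × (17 − 5) = 108.

Deadweight loss = 108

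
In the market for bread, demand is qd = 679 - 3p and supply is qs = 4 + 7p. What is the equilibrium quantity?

Set qd = qs: 679 - 3p = 4 + 7p.
675 = 10p, so p* = 67.5.
q* = 679 − 3(67.5) = 476.5.

q* = 476.5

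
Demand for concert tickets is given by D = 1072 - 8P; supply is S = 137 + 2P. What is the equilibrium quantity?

Q* = 324

Set D = S: 1072 - 8P = 137 + 2P.
935 = 10P, so P* = 93.5.
Q* = 1072 − 8(93.5) = 324.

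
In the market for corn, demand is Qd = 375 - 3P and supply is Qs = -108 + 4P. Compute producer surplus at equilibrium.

Equilibrium: 375 - 3P = -108 + 4P gives P* = 69, Q* = 168.
Supply starts at P = 27 (where Qs = 0).
PS = ½(69 − 27)(168) = 3528.

Producer surplus = 3528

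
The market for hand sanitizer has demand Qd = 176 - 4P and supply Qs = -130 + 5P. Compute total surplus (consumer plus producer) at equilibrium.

Equilibrium: 176 - 4P = -130 + 5P gives P* = 34, Q* = 40.
Demand choke price: P = 44; supply starts at P = 26.
CS = ½(44 − 34)(40) = 200; PS = ½(34 − 26)(40) = 160.

Total surplus = 360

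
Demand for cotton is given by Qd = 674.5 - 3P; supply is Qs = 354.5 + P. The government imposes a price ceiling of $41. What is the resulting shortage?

Shortage = 156

Equilibrium price would be P* = 80, so the ceiling at 41 binds.
At P = 41: Qd = 674.5 − 3(41) = 551.5, Qs = 354.5 + 1(41) = 395.5.
Shortage = 551.5 − 395.5 = 156.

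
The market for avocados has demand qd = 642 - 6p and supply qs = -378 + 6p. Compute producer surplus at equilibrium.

Equilibrium: 642 - 6p = -378 + 6p gives p* = 85, q* = 132.
Supply starts at p = 63 (where qs = 0).
PS = ½(85 − 63)(132) = 1452.

Producer surplus = 1452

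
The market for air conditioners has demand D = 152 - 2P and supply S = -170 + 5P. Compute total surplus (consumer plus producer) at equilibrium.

Total surplus = 1260

Equilibrium: 152 - 2P = -170 + 5P gives P* = 46, Q* = 60.
Demand choke price: P = 76; supply starts at P = 34.
CS = ½(76 − 46)(60) = 900; PS = ½(46 − 34)(60) = 360.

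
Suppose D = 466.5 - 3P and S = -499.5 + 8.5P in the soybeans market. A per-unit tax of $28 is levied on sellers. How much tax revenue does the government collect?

Tax revenue = 98154/23

Pre-tax equilibrium: P* = 84, Q* = 214.5.
Tax on sellers shifts supply to S = -499.5 + 8.5(P − 28) = -737.5 + 8.5P.
466.5 - 3P = -737.5 + 8.5P gives buyer price Pb = 2408/23; sellers receive Ps = 2408/23 − 28 = 1764/23.
New quantity: Q = 466.5 − 3(2408/23) = 7011/46.
Revenue = 28 × 7011/46 = 98154/23.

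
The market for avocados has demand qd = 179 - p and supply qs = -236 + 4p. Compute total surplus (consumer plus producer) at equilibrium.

Total surplus = 5760

Equilibrium: 179 - p = -236 + 4p gives p* = 83, q* = 96.
Demand choke price: p = 179; supply starts at p = 59.
CS = ½(179 − 83)(96) = 4608; PS = ½(83 − 59)(96) = 1152.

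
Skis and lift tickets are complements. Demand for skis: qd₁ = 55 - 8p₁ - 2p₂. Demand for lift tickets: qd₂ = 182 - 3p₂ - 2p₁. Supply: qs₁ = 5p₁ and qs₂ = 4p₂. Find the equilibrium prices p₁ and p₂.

Market 1: 55 - 8p₁ - 2p₂ = 5p₁ → 13p₁ + 2p₂ = 55.
Market 2: 7p₂ + 2p₁ = 182.
Eliminating p₂: 7×(1) − 2×(2) gives 87p₁ = 21, so p₁ = 7/29.
Back-substitute into (2): p₂ = (182 − 2×7/29) / 7 = 752/29.

p₁ = 7/29, p₂ = 752/29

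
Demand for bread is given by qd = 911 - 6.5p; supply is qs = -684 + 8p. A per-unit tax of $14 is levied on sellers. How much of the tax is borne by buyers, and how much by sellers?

Buyers bear 224/29, sellers bear 182/29

Pre-tax equilibrium: p* = 110, q* = 196.
Tax on sellers shifts supply to qs = -684 + 8(p − 14) = -796 + 8p.
911 - 6.5p = -796 + 8p gives buyer price pb = 3414/29; sellers receive ps = 3414/29 − 14 = 3008/29.
New quantity: q = 911 − 6.5(3414/29) = 4228/29.
Buyer burden = 3414/29 − 110 = 224/29; seller burden = 110 − 3008/29 = 182/29.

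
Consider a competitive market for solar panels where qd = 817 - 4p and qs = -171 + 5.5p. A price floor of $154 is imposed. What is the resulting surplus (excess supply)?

Surplus = 475

Equilibrium price would be p* = 104, so the floor at 154 binds.
At p = 154: qd = 201, qs = 676.
Surplus = 676 − 201 = 475.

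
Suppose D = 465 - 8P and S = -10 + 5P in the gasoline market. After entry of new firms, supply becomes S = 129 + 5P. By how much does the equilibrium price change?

ΔP = -139/13

Original equilibrium: P* = 475/13, Q* = 2245/13.
New equilibrium: 465 - 8P = 129 + 5P, so 336 = 13P and P' = 336/13; Q' = 465 − 8(336/13) = 3357/13.
Change in price: 336/13 − 475/13 = -139/13.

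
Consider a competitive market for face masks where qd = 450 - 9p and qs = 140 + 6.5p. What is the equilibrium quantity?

q* = 270

Set qd = qs: 450 - 9p = 140 + 6.5p.
310 = 15.5p, so p* = 20.
q* = 450 − 9(20) = 270.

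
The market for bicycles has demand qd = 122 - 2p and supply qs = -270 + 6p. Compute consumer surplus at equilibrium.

Consumer surplus = 144

Equilibrium: 122 - 2p = -270 + 6p gives p* = 49, q* = 24.
Demand choke price (qd = 0): p = 61.
CS = ½(61 − 49)(24) = 144.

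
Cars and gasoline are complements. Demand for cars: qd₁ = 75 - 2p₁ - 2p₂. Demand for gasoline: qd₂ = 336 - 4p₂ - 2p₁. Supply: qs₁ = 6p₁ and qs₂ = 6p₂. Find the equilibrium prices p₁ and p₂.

Market 1: 75 - 2p₁ - 2p₂ = 6p₁ → 8p₁ + 2p₂ = 75.
Market 2: 10p₂ + 2p₁ = 336.
Eliminating p₂: 10×(1) − 2×(2) gives 76p₁ = 78, so p₁ = 39/38.
Back-substitute into (2): p₂ = (336 − 2×39/38) / 10 = 1269/38.

p₁ = 39/38, p₂ = 1269/38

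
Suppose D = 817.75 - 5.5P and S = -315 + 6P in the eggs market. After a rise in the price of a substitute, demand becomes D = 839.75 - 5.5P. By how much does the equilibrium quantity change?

Original equilibrium: P* = 98.5, Q* = 276.
New equilibrium: 839.75 - 5.5P = -315 + 6P, so 1154.75 = 11.5P and P' = 4619/46; Q' = 839.75 − 5.5(4619/46) = 6612/23.
Change in quantity: 6612/23 − 276 = 264/23.

ΔQ = 264/23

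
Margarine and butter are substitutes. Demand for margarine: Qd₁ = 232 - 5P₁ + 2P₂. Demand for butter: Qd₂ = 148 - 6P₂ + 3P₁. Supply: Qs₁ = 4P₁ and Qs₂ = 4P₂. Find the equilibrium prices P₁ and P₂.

P₁ = 218/7, P₂ = 169/7

Market 1: 232 - 5P₁ + 2P₂ = 4P₁ → 9P₁ - 2P₂ = 232.
Market 2: 10P₂ - 3P₁ = 148.
Eliminating P₂: 10×(1) + 2×(2) gives 84P₁ = 2616, so P₁ = 218/7.
Back-substitute into (2): P₂ = (148 + 3×218/7) / 10 = 169/7.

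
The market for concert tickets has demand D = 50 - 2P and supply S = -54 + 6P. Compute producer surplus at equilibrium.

Equilibrium: 50 - 2P = -54 + 6P gives P* = 13, Q* = 24.
Supply starts at P = 9 (where S = 0).
PS = ½(13 − 9)(24) = 48.

Producer surplus = 48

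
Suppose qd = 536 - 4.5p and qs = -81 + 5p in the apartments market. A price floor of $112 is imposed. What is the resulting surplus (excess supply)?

Surplus = 447

Equilibrium price would be p* = 1234/19, so the floor at 112 binds.
At p = 112: qd = 32, qs = 479.
Surplus = 479 − 32 = 447.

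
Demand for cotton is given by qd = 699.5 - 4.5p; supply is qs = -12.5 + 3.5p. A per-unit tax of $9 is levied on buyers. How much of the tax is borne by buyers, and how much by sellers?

Buyers bear $3.9375, sellers bear $5.0625

Pre-tax equilibrium: p* = 89, q* = 299.
Tax on buyers shifts demand to qd = 699.5 − 4.5(p + 9) = 659 - 4.5p.
659 - 4.5p = -12.5 + 3.5p gives seller price ps = 83.9375; buyers pay pb = 83.9375 + 9 = 92.9375.
New quantity: q = 699.5 − 4.5(92.9375) = 281.28125.
Buyer burden = 92.9375 − 89 = 3.9375; seller burden = 89 − 83.9375 = 5.0625.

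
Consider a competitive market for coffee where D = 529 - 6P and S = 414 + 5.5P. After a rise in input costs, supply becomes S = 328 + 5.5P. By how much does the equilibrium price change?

ΔP = 172/23

Original equilibrium: P* = 10, Q* = 469.
New equilibrium: 529 - 6P = 328 + 5.5P, so 201 = 11.5P and P' = 402/23; Q' = 529 − 6(402/23) = 9755/23.
Change in price: 402/23 − 10 = 172/23.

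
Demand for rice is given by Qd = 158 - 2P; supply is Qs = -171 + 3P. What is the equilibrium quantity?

Q* = 26.4

Set Qd = Qs: 158 - 2P = -171 + 3P.
329 = 5P, so P* = 65.8.
Q* = 158 − 2(65.8) = 26.4.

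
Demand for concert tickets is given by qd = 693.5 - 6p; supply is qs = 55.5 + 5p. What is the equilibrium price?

Set qd = qs: 693.5 - 6p = 55.5 + 5p.
638 = 11p, so p* = 58.
q* = 693.5 − 6(58) = 345.5.

p* = 58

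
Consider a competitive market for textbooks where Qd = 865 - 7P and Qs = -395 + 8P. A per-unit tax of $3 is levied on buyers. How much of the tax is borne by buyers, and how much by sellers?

Pre-tax equilibrium: P* = 84, Q* = 277.
Tax on buyers shifts demand to Qd = 865 − 7(P + 3) = 844 - 7P.
844 - 7P = -395 + 8P gives seller price Ps = 82.6; buyers pay Pb = 82.6 + 3 = 85.6.
New quantity: Q = 865 − 7(85.6) = 265.8.
Buyer burden = 85.6 − 84 = 1.6; seller burden = 84 − 82.6 = 1.4.

Buyers bear $1.6, sellers bear $1.4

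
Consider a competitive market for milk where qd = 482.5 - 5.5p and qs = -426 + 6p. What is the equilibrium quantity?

Set qd = qs: 482.5 - 5.5p = -426 + 6p.
908.5 = 11.5p, so p* = 79.
q* = 482.5 − 5.5(79) = 48.

q* = 48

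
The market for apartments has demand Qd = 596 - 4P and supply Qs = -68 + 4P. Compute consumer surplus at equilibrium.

Consumer surplus = 8712

Equilibrium: 596 - 4P = -68 + 4P gives P* = 83, Q* = 264.
Demand choke price (Qd = 0): P = 149.
CS = ½(149 − 83)(264) = 8712.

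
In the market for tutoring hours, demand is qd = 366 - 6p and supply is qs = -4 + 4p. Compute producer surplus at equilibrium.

Producer surplus = 2592

Equilibrium: 366 - 6p = -4 + 4p gives p* = 37, q* = 144.
Supply starts at p = 1 (where qs = 0).
PS = ½(37 − 1)(144) = 2592.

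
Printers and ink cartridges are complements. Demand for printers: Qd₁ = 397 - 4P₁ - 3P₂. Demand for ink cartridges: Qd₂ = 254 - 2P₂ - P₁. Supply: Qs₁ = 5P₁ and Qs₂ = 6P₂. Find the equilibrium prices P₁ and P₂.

P₁ = 2414/69, P₂ = 1889/69

Market 1: 397 - 4P₁ - 3P₂ = 5P₁ → 9P₁ + 3P₂ = 397.
Market 2: 8P₂ + P₁ = 254.
Eliminating P₂: 8×(1) − 3×(2) gives 69P₁ = 2414, so P₁ = 2414/69.
Back-substitute into (2): P₂ = (254 − 1×2414/69) / 8 = 1889/69.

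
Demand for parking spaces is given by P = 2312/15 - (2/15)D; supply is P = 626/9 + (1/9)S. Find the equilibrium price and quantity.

P* = 108, Q* = 346

Set the two price expressions equal: 2312/15 - (2/15)Q = 626/9 + (1/9)Q.
3806/45 = (11/45)Q, so Q* = 346.
P* = 2312/15 − (2/15)(346) = 108.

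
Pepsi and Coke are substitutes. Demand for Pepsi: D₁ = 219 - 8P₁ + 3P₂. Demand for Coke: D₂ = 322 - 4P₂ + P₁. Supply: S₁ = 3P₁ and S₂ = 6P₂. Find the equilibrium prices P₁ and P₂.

P₁ = 3156/107, P₂ = 3761/107

Market 1: 219 - 8P₁ + 3P₂ = 3P₁ → 11P₁ - 3P₂ = 219.
Market 2: 10P₂ - P₁ = 322.
Eliminating P₂: 10×(1) + 3×(2) gives 107P₁ = 3156, so P₁ = 3156/107.
Back-substitute into (2): P₂ = (322 + 1×3156/107) / 10 = 3761/107.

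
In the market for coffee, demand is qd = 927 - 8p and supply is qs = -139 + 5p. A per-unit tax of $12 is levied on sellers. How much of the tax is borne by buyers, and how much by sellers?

Pre-tax equilibrium: p* = 82, q* = 271.
Tax on sellers shifts supply to qs = -139 + 5(p − 12) = -199 + 5p.
927 - 8p = -199 + 5p gives buyer price pb = 1126/13; sellers receive ps = 1126/13 − 12 = 970/13.
New quantity: q = 927 − 8(1126/13) = 3043/13.
Buyer burden = 1126/13 − 82 = 60/13; seller burden = 82 − 970/13 = 96/13.

Buyers bear 60/13, sellers bear 96/13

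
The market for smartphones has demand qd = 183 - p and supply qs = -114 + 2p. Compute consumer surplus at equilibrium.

Equilibrium: 183 - p = -114 + 2p gives p* = 99, q* = 84.
Demand choke price (qd = 0): p = 183.
CS = ½(183 − 99)(84) = 3528.

Consumer surplus = 3528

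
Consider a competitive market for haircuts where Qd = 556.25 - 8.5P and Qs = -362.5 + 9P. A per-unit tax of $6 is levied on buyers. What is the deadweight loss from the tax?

Pre-tax equilibrium: P* = 52.5, Q* = 110.
Tax on buyers shifts demand to Qd = 556.25 − 8.5(P + 6) = 505.25 - 8.5P.
505.25 - 8.5P = -362.5 + 9P gives seller price Ps = 3471/70; buyers pay Pb = 3471/70 + 6 = 3891/70.
New quantity: Q = 556.25 − 8.5(3891/70) = 2932/35.
DWL = ½ × 6 × (110 − 2932/35) = 2754/35.

Deadweight loss = 2754/35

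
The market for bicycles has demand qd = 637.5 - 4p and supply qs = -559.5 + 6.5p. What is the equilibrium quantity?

q* = 181.5

Set qd = qs: 637.5 - 4p = -559.5 + 6.5p.
1197 = 10.5p, so p* = 114.
q* = 637.5 − 4(114) = 181.5.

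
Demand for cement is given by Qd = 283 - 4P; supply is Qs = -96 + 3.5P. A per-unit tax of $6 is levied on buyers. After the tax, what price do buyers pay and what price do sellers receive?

Buyers pay 160/3, sellers receive 142/3

Pre-tax equilibrium: P* = 758/15, Q* = 1213/15.
Tax on buyers shifts demand to Qd = 283 − 4(P + 6) = 259 - 4P.
259 - 4P = -96 + 3.5P gives seller price Ps = 142/3; buyers pay Pb = 142/3 + 6 = 160/3.
New quantity: Q = 283 − 4(160/3) = 209/3.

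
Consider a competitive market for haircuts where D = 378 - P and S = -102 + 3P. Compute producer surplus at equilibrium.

Producer surplus = 11094

Equilibrium: 378 - P = -102 + 3P gives P* = 120, Q* = 258.
Supply starts at P = 34 (where S = 0).
PS = ½(120 − 34)(258) = 11094.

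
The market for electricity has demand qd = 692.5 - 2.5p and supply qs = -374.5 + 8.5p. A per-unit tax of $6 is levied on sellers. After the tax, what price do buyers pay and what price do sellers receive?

Buyers pay 1118/11, sellers receive 1052/11

Pre-tax equilibrium: p* = 97, q* = 450.
Tax on sellers shifts supply to qs = -374.5 + 8.5(p − 6) = -425.5 + 8.5p.
692.5 - 2.5p = -425.5 + 8.5p gives buyer price pb = 1118/11; sellers receive ps = 1118/11 − 6 = 1052/11.
New quantity: q = 692.5 − 2.5(1118/11) = 9645/22.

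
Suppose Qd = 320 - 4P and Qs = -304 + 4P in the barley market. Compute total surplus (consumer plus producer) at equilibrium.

Total surplus = 16

Equilibrium: 320 - 4P = -304 + 4P gives P* = 78, Q* = 8.
Demand choke price: P = 80; supply starts at P = 76.
CS = ½(80 − 78)(8) = 8; PS = ½(78 − 76)(8) = 8.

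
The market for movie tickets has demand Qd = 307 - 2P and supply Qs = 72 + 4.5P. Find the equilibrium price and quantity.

P* = 470/13, Q* = 3051/13

Set Qd = Qs: 307 - 2P = 72 + 4.5P.
235 = 6.5P, so P* = 470/13.
Q* = 307 − 2(470/13) = 3051/13.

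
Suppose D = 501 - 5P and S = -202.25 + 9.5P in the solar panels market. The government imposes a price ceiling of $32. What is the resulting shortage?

Shortage = 239.25

Equilibrium price would be P* = 48.5, so the ceiling at 32 binds.
At P = 32: D = 501 − 5(32) = 341, S = -202.25 + 9.5(32) = 101.75.
Shortage = 341 − 101.75 = 239.25.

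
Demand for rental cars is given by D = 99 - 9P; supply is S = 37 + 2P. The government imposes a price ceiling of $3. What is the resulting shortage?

Shortage = 29

Equilibrium price would be P* = 62/11, so the ceiling at 3 binds.
At P = 3: D = 99 − 9(3) = 72, S = 37 + 2(3) = 43.
Shortage = 72 − 43 = 29.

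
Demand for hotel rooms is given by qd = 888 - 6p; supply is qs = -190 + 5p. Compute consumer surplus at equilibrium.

Equilibrium: 888 - 6p = -190 + 5p gives p* = 98, q* = 300.
Demand choke price (qd = 0): p = 148.
CS = ½(148 − 98)(300) = 7500.

Consumer surplus = 7500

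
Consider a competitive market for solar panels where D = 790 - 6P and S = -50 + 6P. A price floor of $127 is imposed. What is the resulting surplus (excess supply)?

Surplus = 684

Equilibrium price would be P* = 70, so the floor at 127 binds.
At P = 127: D = 28, S = 712.
Surplus = 712 − 28 = 684.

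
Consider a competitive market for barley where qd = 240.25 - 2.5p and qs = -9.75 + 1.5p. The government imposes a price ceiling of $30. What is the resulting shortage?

Equilibrium price would be p* = 62.5, so the ceiling at 30 binds.
At p = 30: qd = 240.25 − 2.5(30) = 165.25, qs = -9.75 + 1.5(30) = 35.25.
Shortage = 165.25 − 35.25 = 130.

Shortage = 130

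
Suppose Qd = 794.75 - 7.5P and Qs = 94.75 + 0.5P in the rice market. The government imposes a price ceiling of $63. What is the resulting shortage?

Shortage = 196

Equilibrium price would be P* = 87.5, so the ceiling at 63 binds.
At P = 63: Qd = 794.75 − 7.5(63) = 322.25, Qs = 94.75 + 0.5(63) = 126.25.
Shortage = 322.25 − 126.25 = 196.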